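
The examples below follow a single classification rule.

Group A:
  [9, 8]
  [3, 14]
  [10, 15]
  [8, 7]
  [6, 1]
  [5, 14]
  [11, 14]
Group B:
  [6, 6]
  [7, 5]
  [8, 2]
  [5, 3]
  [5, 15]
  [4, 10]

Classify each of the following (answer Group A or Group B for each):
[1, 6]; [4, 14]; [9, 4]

The distinguishing property — sum is odd — holds for all the 'Group A' cases and none of the 'Group B' cases.
[1, 6]: Group A (1+6 = 7). [4, 14]: Group B (4+14 = 18). [9, 4]: Group A (9+4 = 13).

Group A, Group B, Group A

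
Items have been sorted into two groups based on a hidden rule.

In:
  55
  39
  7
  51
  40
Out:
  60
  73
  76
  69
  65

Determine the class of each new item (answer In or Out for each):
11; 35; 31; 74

In, In, In, Out

All 'In' examples share one property — at most 55 — and every 'Out' example lacks it.
In: 11, since 11 ≤ 55. In: 35, since 35 ≤ 55. In: 31, since 31 ≤ 55. Out: 74, since 74 > 55.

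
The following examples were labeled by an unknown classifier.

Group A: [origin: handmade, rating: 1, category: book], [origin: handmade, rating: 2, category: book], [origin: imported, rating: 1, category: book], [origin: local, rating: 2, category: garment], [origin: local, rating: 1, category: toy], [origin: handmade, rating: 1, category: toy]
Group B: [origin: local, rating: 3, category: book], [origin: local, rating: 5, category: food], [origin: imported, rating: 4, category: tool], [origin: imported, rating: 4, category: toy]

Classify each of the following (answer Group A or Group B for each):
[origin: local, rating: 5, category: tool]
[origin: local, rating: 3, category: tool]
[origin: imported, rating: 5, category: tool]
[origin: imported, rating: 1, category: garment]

The simplest hypothesis consistent with all the labels is: rating ≤ 2.
[origin: local, rating: 5, category: tool] → rating = 5 → Group B.
[origin: local, rating: 3, category: tool] → rating = 3 → Group B.
[origin: imported, rating: 5, category: tool] → rating = 5 → Group B.
[origin: imported, rating: 1, category: garment] → rating = 1 → Group A.

Group B, Group B, Group B, Group A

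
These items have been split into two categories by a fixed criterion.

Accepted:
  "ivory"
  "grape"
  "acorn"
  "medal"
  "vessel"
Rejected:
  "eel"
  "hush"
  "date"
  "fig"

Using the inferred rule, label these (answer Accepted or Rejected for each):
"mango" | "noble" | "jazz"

Accepted, Accepted, Rejected

All 'Accepted' examples share one property — length ≥ 5 — and every 'Rejected' example lacks it.
"mango": length 5, passes → Accepted. "noble": length 5, passes → Accepted. "jazz": length 4, does not fit → Rejected.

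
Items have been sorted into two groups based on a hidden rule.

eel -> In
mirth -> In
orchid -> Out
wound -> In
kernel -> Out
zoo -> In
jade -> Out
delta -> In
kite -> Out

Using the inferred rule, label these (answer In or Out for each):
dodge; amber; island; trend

The simplest hypothesis consistent with all the labels is: odd length.
dodge → length 5 → In.
amber → length 5 → In.
island → length 6 → Out.
trend → length 5 → In.

In, In, Out, In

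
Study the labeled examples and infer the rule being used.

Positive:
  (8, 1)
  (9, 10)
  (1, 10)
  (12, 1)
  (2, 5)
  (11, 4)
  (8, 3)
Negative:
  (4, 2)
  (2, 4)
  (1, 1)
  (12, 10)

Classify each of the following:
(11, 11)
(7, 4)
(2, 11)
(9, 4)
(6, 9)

Negative, Positive, Positive, Positive, Positive

The pattern is that an item is 'Positive' exactly when: sum is odd.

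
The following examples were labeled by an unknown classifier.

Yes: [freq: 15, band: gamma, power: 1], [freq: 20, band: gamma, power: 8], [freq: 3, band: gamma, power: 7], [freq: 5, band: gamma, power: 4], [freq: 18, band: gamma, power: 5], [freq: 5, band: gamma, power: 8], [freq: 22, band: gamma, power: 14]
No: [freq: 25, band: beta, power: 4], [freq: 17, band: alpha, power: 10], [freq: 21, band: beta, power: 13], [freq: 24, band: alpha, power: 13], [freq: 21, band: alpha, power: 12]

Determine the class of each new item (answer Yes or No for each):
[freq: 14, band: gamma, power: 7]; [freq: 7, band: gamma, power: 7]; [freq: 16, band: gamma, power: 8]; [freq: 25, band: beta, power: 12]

The distinguishing property — band is gamma — holds for all the 'Yes' cases and none of the 'No' cases.

Yes, Yes, Yes, No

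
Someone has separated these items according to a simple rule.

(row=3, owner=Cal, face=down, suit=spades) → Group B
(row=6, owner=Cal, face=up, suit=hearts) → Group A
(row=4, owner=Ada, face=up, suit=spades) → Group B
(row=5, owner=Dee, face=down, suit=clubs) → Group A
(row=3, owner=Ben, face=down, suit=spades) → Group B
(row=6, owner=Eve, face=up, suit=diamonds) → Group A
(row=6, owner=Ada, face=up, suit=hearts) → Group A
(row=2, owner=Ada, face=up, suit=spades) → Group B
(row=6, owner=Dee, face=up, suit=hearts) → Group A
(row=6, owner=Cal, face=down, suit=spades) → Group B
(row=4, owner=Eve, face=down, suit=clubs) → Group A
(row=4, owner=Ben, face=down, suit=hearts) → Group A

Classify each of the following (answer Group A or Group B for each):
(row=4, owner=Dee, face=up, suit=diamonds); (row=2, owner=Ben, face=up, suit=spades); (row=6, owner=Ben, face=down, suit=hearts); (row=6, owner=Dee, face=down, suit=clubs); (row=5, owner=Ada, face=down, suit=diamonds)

One predicate separates the groups cleanly: suit is not spades.

Group A, Group B, Group A, Group A, Group A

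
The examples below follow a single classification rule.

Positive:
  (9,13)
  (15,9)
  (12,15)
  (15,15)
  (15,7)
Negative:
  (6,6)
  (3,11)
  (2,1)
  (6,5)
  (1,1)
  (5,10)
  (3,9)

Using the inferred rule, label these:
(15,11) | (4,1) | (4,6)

The pattern is that an item is 'Positive' exactly when: sum ≥ 22.
(15,11): 15+11 = 26 — has this property, so Positive. (4,1): 4+1 = 5 — does not fit, so Negative. (4,6): 4+6 = 10 — does not fit, so Negative.

Positive, Negative, Negative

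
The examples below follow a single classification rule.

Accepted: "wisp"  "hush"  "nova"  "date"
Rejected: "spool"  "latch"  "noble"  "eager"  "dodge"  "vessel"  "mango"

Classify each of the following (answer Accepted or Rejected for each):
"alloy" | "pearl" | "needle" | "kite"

Rejected, Rejected, Rejected, Accepted

'Accepted' ⟺ length 4.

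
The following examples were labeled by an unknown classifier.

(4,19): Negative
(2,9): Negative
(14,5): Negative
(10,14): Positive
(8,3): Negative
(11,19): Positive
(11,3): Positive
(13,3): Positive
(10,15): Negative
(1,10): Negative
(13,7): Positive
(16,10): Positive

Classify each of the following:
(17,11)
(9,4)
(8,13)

Positive, Negative, Negative

'Positive' ⟺ sum is even.
(17,11): Positive (17+11 = 28).
(9,4): Negative (9+4 = 13).
(8,13): Negative (8+13 = 21).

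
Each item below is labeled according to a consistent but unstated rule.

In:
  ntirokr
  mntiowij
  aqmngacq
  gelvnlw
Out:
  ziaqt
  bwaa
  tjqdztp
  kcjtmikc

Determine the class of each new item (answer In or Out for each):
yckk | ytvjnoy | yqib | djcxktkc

Out, In, Out, Out

'In' ⟺ contains 'n'.
yckk: Out (no 'n'). ytvjnoy: In (has 'n'). yqib: Out (no 'n'). djcxktkc: Out (no 'n').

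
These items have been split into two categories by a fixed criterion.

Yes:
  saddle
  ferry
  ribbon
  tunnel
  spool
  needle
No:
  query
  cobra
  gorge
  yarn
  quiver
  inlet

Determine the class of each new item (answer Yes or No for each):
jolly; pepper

The pattern is that an item is 'Yes' exactly when: has a double letter.
jolly — 'll' doubled, hence Yes. pepper — 'pp' doubled, hence Yes.

Yes, Yes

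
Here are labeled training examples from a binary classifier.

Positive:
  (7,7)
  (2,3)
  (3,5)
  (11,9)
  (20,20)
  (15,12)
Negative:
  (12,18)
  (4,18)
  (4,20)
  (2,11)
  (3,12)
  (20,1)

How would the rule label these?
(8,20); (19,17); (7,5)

The classifier is using: |first − second| ≤ 3.
(8,20) → |8−20| = 12 → Negative.
(19,17) → |19−17| = 2 → Positive.
(7,5) → |7−5| = 2 → Positive.

Negative, Positive, Positive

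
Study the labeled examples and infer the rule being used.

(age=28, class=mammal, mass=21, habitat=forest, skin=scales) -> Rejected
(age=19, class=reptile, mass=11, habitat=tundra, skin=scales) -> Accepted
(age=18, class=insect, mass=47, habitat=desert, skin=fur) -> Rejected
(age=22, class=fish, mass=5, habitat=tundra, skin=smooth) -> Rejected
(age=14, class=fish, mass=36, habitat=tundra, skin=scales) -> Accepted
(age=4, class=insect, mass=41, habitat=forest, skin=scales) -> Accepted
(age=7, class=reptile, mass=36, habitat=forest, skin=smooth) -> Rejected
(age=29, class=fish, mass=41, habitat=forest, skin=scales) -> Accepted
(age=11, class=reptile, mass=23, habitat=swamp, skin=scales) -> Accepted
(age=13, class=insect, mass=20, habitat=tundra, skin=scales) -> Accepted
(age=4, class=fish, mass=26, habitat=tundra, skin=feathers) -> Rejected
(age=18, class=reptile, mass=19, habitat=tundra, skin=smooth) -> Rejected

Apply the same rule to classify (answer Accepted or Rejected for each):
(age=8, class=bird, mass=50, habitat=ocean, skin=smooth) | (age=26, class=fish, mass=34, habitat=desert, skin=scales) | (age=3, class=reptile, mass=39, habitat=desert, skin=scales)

The distinguishing property — skin is scales AND age ≠ 28 — holds for all the 'Accepted' cases and none of the 'Rejected' cases.

Rejected, Accepted, Accepted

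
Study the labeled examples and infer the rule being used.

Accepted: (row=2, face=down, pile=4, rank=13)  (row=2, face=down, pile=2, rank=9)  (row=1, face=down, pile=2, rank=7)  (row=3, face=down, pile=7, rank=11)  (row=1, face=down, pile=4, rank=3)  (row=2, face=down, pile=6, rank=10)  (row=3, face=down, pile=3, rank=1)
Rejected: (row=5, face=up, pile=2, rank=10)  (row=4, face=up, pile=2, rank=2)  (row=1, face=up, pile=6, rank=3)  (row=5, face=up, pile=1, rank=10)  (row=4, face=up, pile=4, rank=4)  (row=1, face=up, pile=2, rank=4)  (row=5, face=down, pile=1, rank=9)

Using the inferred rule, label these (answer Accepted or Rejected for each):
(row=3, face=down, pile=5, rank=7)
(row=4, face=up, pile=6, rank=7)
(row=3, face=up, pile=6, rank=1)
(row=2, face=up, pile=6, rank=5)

The common property of the 'Accepted' items is: face is down AND row ≤ 3. No 'Rejected' item has it.
(row=3, face=down, pile=5, rank=7) — face is down, row = 3, hence Accepted.
(row=4, face=up, pile=6, rank=7) — face is up, row = 4, hence Rejected.
(row=3, face=up, pile=6, rank=1) — face is up, row = 3, hence Rejected.
(row=2, face=up, pile=6, rank=5) — face is up, row = 2, hence Rejected.

Accepted, Rejected, Rejected, Rejected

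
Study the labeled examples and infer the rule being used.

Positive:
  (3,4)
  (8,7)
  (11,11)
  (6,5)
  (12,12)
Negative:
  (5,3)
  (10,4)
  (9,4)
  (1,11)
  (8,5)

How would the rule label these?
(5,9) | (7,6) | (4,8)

A rule that fits every label: |first − second| ≤ 1 — true of each 'Positive' example, false of each 'Negative' one.

Negative, Positive, Negative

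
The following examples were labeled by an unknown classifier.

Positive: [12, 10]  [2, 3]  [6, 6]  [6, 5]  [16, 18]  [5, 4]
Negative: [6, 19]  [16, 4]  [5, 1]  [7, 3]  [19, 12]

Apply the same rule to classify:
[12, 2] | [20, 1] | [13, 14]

Negative, Negative, Positive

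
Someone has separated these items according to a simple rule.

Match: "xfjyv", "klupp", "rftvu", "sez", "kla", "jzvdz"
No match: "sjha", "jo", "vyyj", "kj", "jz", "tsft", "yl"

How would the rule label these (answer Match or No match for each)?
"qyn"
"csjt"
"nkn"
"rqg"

Match, No match, Match, Match

Rule: odd length. This holds for each 'Match' example and fails for each 'No match' one.
"qyn" → length 3 → Match. "csjt" → length 4 → No match. "nkn" → length 3 → Match. "rqg" → length 3 → Match.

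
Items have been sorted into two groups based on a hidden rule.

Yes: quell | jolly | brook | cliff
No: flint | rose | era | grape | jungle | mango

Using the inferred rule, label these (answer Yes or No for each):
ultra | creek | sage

No, Yes, No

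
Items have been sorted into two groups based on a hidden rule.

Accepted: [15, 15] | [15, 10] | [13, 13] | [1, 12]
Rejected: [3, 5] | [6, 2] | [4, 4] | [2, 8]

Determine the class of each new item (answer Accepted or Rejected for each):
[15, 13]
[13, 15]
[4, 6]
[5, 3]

Accepted, Accepted, Rejected, Rejected

Rule: sum ≥ 13. This holds for each 'Accepted' example and fails for each 'Rejected' one.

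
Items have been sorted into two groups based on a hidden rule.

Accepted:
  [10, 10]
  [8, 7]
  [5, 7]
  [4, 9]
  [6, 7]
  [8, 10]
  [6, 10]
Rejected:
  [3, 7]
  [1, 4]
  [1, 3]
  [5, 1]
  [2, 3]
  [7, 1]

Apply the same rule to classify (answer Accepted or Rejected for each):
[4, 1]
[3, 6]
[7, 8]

Rejected, Rejected, Accepted

A rule that fits every label: sum ≥ 12 — true of each 'Accepted' example, false of each 'Rejected' one.
[4, 1]: 4+1 = 5 — doesn't match, so Rejected. [3, 6]: 3+6 = 9 — doesn't match, so Rejected. [7, 8]: 7+8 = 15 — has this property, so Accepted.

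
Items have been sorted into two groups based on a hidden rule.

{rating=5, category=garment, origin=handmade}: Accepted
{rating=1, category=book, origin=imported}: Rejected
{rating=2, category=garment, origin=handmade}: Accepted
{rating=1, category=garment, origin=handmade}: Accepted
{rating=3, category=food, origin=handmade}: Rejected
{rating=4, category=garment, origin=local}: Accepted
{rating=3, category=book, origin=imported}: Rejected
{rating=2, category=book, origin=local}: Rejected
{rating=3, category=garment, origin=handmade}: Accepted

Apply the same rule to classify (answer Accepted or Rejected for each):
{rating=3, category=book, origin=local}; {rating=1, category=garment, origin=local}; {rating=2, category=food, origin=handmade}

Rejected, Accepted, Rejected

The simplest hypothesis consistent with all the labels is: category is garment.
{rating=3, category=book, origin=local}: Rejected (category is book). {rating=1, category=garment, origin=local}: Accepted (category is garment). {rating=2, category=food, origin=handmade}: Rejected (category is food).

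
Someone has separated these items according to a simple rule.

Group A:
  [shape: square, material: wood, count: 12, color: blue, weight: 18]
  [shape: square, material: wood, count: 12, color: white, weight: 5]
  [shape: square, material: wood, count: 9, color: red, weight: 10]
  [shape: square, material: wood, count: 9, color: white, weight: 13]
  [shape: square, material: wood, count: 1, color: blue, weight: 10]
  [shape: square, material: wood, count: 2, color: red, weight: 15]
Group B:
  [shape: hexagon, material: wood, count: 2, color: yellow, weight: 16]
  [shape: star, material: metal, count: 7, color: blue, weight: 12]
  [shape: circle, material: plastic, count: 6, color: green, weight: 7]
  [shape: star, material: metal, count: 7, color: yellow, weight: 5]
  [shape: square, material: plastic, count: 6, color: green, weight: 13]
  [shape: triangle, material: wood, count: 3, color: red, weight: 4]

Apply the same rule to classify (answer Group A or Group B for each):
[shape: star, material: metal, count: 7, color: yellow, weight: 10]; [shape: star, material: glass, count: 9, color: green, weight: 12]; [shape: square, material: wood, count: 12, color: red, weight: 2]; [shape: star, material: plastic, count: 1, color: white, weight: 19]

The simplest hypothesis consistent with all the labels is: shape is square AND material is wood.
[shape: star, material: metal, count: 7, color: yellow, weight: 10] → shape is star, material is metal → Group B. [shape: star, material: glass, count: 9, color: green, weight: 12] → shape is star, material is glass → Group B. [shape: square, material: wood, count: 12, color: red, weight: 2] → shape is square, material is wood → Group A. [shape: star, material: plastic, count: 1, color: white, weight: 19] → shape is star, material is plastic → Group B.

Group B, Group B, Group A, Group B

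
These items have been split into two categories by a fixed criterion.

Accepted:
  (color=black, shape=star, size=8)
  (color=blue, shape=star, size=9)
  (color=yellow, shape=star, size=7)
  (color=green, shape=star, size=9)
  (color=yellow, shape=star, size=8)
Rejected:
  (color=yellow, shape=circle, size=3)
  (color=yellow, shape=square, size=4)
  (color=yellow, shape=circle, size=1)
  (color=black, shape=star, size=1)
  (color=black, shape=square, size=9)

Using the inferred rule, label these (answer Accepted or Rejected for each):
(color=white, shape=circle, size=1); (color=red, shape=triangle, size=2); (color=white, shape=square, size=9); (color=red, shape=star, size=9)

Rejected, Rejected, Rejected, Accepted

One predicate separates the groups cleanly: shape is star AND size ≥ 3.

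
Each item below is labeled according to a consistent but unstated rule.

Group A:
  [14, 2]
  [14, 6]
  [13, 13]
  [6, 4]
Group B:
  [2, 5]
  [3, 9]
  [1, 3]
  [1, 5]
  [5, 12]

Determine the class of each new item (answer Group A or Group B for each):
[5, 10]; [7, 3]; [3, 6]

Group B, Group A, Group B

All 'Group A' examples share one property — first ≥ 6 — and every 'Group B' example lacks it.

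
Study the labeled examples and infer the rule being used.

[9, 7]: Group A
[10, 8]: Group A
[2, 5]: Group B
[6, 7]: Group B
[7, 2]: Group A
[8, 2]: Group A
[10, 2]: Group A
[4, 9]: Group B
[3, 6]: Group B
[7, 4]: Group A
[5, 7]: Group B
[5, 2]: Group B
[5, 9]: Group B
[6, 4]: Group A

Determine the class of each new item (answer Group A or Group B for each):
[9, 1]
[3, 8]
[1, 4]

Group A, Group B, Group B

The distinguishing property — first > second AND sum ≥ 9 — holds for all the 'Group A' cases and none of the 'Group B' cases.
[9, 1]: Group A (9 > 1, 9+1 = 10). [3, 8]: Group B (3 < 8, 3+8 = 11). [1, 4]: Group B (1 < 4, 1+4 = 5).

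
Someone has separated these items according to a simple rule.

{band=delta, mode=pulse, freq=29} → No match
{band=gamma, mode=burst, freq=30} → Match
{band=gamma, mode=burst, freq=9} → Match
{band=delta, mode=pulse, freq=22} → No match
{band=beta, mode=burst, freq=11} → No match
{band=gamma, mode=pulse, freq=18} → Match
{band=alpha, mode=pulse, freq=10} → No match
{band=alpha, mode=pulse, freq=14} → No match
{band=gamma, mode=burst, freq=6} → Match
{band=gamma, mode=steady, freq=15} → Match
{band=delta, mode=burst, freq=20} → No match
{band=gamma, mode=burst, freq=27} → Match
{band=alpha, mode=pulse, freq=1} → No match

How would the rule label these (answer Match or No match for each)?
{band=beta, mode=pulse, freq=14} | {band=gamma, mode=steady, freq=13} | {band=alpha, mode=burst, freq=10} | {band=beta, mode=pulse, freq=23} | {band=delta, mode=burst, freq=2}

The classifier is using: band is gamma.
{band=beta, mode=pulse, freq=14}: band is beta, does not fit → No match. {band=gamma, mode=steady, freq=13}: band is gamma, matches → Match. {band=alpha, mode=burst, freq=10}: band is alpha, does not fit → No match. {band=beta, mode=pulse, freq=23}: band is beta, does not fit → No match. {band=delta, mode=burst, freq=2}: band is delta, does not fit → No match.

No match, Match, No match, No match, No match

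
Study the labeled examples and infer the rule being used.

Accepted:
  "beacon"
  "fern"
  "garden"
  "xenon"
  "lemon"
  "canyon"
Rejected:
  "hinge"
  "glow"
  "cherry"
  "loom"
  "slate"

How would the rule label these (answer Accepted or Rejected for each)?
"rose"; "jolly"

Rejected, Rejected

One predicate separates the groups cleanly: ends with 'n'.
Rejected: "rose", since ends with 'e'. Rejected: "jolly", since ends with 'y'.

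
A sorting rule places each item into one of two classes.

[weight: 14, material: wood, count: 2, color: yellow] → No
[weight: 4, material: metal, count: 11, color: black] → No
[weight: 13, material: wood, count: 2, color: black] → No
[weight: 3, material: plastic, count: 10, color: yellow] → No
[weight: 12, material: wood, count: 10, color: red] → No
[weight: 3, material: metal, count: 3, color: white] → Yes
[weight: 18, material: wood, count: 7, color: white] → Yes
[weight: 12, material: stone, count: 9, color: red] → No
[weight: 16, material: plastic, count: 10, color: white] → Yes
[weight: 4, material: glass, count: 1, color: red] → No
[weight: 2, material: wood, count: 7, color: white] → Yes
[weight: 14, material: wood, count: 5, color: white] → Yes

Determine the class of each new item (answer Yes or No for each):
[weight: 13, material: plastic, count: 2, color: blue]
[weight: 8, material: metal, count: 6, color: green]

No, No

All 'Yes' examples share one property — color is white — and every 'No' example lacks it.
[weight: 13, material: plastic, count: 2, color: blue] → color is blue → No.
[weight: 8, material: metal, count: 6, color: green] → color is green → No.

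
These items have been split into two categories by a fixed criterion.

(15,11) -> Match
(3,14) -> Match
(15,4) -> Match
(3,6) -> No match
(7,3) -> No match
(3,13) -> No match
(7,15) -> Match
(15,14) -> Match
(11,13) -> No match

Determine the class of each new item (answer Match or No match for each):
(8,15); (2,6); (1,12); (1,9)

The common property of the 'Match' items is: max ≥ 14. No 'No match' item has it.

Match, No match, No match, No match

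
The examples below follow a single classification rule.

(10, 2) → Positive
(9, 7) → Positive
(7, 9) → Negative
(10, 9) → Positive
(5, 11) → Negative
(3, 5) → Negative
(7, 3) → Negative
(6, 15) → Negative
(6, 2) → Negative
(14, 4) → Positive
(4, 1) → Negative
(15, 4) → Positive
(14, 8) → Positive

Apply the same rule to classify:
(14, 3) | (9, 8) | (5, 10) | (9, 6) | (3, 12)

The pattern is that an item is 'Positive' exactly when: first ≥ 8.
(14, 3): first 14, satisfies this → Positive. (9, 8): first 9, satisfies this → Positive. (5, 10): first 5, does not fit → Negative. (9, 6): first 9, satisfies this → Positive. (3, 12): first 3, does not fit → Negative.

Positive, Positive, Negative, Positive, Negative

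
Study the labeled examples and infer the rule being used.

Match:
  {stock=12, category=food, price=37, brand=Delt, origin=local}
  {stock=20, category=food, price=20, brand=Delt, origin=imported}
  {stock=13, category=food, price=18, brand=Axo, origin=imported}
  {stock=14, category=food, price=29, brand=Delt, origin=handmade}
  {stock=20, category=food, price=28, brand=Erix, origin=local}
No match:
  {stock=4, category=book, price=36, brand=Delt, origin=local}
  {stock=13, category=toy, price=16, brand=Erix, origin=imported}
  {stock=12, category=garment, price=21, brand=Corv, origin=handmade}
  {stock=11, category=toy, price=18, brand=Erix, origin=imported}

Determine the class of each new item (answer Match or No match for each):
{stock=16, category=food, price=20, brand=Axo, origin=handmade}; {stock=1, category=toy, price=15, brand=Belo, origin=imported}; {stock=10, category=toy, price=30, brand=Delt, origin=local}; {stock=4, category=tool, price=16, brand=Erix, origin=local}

Match, No match, No match, No match

Comparing the two groups points to one rule — category is food.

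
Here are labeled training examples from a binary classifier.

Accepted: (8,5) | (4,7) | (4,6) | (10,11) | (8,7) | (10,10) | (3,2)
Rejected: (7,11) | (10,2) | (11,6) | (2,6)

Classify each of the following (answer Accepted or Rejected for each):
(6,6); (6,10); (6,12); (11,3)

Rule: |first − second| ≤ 3. This holds for each 'Accepted' example and fails for each 'Rejected' one.
(6,6): |6−6| = 0 — has this property, so Accepted.
(6,10): |6−10| = 4 — does not pass, so Rejected.
(6,12): |6−12| = 6 — does not pass, so Rejected.
(11,3): |11−3| = 8 — does not pass, so Rejected.

Accepted, Rejected, Rejected, Rejected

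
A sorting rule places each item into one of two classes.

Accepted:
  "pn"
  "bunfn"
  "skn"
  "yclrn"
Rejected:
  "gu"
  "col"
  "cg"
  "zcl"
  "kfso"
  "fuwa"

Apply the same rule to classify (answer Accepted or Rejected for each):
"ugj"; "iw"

Rejected, Rejected

The common property of the 'Accepted' items is: contains 'n'. No 'Rejected' item has it.
"ugj" — no 'n', hence Rejected. "iw" — no 'n', hence Rejected.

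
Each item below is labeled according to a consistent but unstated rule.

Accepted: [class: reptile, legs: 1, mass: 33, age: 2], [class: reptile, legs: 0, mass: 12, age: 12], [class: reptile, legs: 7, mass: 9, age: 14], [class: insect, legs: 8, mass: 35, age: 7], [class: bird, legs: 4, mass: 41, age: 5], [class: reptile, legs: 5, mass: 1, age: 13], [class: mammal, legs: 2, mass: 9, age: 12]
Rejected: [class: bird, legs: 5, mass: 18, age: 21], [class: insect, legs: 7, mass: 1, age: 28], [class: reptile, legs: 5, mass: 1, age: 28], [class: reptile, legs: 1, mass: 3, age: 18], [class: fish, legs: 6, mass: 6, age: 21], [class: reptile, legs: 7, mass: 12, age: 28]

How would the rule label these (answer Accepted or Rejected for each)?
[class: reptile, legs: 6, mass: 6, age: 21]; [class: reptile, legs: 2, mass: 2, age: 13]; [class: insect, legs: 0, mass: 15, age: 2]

Rejected, Accepted, Accepted

Every 'Accepted' example satisfies: age ≤ 14. None of the 'Rejected' examples do.
[class: reptile, legs: 6, mass: 6, age: 21] — age = 21, hence Rejected.
[class: reptile, legs: 2, mass: 2, age: 13] — age = 13, hence Accepted.
[class: insect, legs: 0, mass: 15, age: 2] — age = 2, hence Accepted.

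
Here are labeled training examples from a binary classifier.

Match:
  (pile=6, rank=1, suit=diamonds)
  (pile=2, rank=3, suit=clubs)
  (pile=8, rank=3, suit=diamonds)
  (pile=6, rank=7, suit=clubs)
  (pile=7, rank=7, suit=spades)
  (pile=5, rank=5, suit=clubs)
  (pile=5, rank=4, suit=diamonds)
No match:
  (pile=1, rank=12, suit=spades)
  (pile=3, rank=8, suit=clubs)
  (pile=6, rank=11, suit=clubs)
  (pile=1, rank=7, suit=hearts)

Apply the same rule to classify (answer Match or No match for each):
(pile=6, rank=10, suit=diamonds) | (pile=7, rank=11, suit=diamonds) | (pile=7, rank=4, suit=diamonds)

No match, No match, Match

All 'Match' examples share one property — pile ≥ 2 AND rank ≤ 7 — and every 'No match' example lacks it.
(pile=6, rank=10, suit=diamonds) → pile = 6, rank = 10 → No match. (pile=7, rank=11, suit=diamonds) → pile = 7, rank = 11 → No match. (pile=7, rank=4, suit=diamonds) → pile = 7, rank = 4 → Match.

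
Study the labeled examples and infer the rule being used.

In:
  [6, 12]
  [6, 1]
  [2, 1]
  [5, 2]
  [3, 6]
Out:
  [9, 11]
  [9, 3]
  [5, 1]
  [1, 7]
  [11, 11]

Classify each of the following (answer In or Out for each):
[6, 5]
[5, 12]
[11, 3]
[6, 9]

In, In, Out, In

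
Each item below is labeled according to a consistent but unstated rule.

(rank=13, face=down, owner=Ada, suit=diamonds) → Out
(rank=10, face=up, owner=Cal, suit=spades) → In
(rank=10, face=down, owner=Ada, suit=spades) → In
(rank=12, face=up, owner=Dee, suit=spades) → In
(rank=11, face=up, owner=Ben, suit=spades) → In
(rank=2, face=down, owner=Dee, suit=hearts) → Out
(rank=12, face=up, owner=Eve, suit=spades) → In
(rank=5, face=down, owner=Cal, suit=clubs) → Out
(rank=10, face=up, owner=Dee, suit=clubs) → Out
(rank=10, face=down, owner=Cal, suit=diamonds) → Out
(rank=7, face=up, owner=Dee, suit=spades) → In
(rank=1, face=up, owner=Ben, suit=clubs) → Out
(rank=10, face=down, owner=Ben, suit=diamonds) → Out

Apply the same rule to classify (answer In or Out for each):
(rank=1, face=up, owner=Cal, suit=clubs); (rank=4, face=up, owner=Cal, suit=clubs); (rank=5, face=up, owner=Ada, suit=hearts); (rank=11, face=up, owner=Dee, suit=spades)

Out, Out, Out, In

The common property of the 'In' items is: suit is spades. No 'Out' item has it.
(rank=1, face=up, owner=Cal, suit=clubs) → suit is clubs → Out.
(rank=4, face=up, owner=Cal, suit=clubs) → suit is clubs → Out.
(rank=5, face=up, owner=Ada, suit=hearts) → suit is hearts → Out.
(rank=11, face=up, owner=Dee, suit=spades) → suit is spades → In.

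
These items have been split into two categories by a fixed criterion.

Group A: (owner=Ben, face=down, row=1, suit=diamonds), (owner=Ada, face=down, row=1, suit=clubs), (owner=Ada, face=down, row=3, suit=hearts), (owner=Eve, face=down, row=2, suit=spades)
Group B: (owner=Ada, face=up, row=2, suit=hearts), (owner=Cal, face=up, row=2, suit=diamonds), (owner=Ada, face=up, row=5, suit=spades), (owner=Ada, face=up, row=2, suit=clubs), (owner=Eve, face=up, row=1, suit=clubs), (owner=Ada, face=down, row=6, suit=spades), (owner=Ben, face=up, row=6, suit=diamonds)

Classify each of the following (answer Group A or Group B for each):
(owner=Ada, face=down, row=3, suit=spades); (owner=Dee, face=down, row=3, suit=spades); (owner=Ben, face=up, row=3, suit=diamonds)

The classifier is using: face is down AND row ≤ 3.
(owner=Ada, face=down, row=3, suit=spades) → face is down, row = 3 → Group A. (owner=Dee, face=down, row=3, suit=spades) → face is down, row = 3 → Group A. (owner=Ben, face=up, row=3, suit=diamonds) → face is up, row = 3 → Group B.

Group A, Group A, Group B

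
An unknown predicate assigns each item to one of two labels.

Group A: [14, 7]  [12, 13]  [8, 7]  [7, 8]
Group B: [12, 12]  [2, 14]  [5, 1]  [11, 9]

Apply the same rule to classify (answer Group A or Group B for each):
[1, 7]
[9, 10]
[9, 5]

The rule appears to be: sum is odd.
[1, 7]: 1+7 = 8, doesn't match → Group B. [9, 10]: 9+10 = 19, meets the rule → Group A. [9, 5]: 9+5 = 14, doesn't match → Group B.

Group B, Group A, Group B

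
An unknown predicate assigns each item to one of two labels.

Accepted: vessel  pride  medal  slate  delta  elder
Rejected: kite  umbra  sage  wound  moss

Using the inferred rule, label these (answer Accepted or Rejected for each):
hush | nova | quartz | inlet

Rejected, Rejected, Rejected, Accepted

A rule that fits every label: length ≥ 5 AND contains 'e' — true of each 'Accepted' example, false of each 'Rejected' one.
hush → length 4, no 'e' → Rejected. nova → length 4, no 'e' → Rejected. quartz → length 6, no 'e' → Rejected. inlet → length 5, has 'e' → Accepted.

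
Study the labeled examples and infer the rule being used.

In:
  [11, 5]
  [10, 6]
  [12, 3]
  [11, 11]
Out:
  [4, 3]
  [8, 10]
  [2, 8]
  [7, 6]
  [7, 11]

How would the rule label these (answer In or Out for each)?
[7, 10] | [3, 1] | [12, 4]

Out, Out, In

The rule appears to be: first ≥ 10.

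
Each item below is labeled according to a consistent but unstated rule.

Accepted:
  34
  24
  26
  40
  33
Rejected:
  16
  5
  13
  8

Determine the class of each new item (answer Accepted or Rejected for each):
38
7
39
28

Accepted, Rejected, Accepted, Accepted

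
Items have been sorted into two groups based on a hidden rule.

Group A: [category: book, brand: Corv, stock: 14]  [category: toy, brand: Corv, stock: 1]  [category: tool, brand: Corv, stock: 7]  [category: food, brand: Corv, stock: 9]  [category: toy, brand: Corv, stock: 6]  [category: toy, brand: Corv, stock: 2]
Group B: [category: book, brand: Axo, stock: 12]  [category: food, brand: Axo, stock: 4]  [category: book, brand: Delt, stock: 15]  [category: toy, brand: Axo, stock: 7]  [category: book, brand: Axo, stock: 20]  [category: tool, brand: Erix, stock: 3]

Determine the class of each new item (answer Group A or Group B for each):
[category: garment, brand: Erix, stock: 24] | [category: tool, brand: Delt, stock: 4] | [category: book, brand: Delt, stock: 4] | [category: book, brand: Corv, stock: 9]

Group B, Group B, Group B, Group A

The pattern is that an item is 'Group A' exactly when: brand is Corv.
Group B: [category: garment, brand: Erix, stock: 24], since brand is Erix. Group B: [category: tool, brand: Delt, stock: 4], since brand is Delt. Group B: [category: book, brand: Delt, stock: 4], since brand is Delt. Group A: [category: book, brand: Corv, stock: 9], since brand is Corv.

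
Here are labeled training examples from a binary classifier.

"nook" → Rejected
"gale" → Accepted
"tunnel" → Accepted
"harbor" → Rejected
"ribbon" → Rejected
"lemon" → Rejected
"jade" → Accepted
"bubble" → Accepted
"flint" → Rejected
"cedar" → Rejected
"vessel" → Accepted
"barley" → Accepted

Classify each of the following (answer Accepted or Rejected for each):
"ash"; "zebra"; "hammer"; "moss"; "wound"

Rejected, Rejected, Accepted, Rejected, Rejected

Every 'Accepted' example satisfies: even length AND contains 'e'. None of the 'Rejected' examples do.
Rejected: "ash", since length 3, no 'e'.
Rejected: "zebra", since length 5, has 'e'.
Accepted: "hammer", since length 6, has 'e'.
Rejected: "moss", since length 4, no 'e'.
Rejected: "wound", since length 5, no 'e'.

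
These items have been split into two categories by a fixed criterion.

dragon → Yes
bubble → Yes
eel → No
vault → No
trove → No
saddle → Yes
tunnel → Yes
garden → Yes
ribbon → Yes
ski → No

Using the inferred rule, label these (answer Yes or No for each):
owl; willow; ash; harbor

Every 'Yes' example satisfies: even length. None of the 'No' examples do.

No, Yes, No, Yes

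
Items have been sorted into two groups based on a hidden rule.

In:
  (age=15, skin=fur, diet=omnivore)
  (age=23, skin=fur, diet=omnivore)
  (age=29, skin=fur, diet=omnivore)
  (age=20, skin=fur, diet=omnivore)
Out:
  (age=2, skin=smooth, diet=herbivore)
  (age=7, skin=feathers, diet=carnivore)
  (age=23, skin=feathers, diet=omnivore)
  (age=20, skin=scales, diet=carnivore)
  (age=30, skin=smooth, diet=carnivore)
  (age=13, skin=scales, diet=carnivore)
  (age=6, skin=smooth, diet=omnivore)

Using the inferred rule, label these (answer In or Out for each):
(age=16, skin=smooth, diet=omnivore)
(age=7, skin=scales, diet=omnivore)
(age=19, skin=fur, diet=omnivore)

One predicate separates the groups cleanly: skin is fur.
(age=16, skin=smooth, diet=omnivore) → skin is smooth → Out.
(age=7, skin=scales, diet=omnivore) → skin is scales → Out.
(age=19, skin=fur, diet=omnivore) → skin is fur → In.

Out, Out, In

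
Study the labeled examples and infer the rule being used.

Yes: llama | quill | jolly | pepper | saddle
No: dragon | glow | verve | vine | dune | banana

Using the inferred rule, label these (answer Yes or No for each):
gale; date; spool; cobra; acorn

No, No, Yes, No, No

Rule: has a double letter. This holds for each 'Yes' example and fails for each 'No' one.
gale → no doubled letter → No.
date → no doubled letter → No.
spool → 'oo' doubled → Yes.
cobra → no doubled letter → No.
acorn → no doubled letter → No.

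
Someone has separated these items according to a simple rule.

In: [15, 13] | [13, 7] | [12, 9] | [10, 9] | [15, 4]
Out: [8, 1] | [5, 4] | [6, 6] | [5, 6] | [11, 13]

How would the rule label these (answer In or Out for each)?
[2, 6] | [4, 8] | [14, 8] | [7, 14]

The pattern is that an item is 'In' exactly when: first > second AND sum ≥ 11.
[2, 6]: Out (2 < 6, 2+6 = 8). [4, 8]: Out (4 < 8, 4+8 = 12). [14, 8]: In (14 > 8, 14+8 = 22). [7, 14]: Out (7 < 14, 7+14 = 21).

Out, Out, In, Out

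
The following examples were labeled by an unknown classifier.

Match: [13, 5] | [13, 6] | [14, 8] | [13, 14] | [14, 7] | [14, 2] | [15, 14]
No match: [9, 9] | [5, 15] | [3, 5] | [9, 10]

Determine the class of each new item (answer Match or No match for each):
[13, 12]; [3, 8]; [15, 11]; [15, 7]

A rule that fits every label: first ≥ 10 — true of each 'Match' example, false of each 'No match' one.
[13, 12] → first 13 → Match. [3, 8] → first 3 → No match. [15, 11] → first 15 → Match. [15, 7] → first 15 → Match.

Match, No match, Match, Match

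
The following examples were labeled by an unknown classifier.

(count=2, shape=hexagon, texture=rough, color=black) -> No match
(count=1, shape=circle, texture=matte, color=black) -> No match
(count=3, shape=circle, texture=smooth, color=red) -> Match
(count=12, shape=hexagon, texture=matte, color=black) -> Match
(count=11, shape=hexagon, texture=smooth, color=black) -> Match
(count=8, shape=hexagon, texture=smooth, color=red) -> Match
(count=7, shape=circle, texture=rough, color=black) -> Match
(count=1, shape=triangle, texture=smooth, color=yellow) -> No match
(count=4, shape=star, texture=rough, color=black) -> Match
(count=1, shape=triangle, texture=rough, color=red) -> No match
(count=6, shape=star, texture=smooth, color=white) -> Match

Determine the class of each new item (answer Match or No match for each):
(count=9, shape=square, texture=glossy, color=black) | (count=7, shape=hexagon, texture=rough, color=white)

'Match' ⟺ count ≥ 3.
(count=9, shape=square, texture=glossy, color=black): count = 9 — fits, so Match. (count=7, shape=hexagon, texture=rough, color=white): count = 7 — fits, so Match.

Match, Match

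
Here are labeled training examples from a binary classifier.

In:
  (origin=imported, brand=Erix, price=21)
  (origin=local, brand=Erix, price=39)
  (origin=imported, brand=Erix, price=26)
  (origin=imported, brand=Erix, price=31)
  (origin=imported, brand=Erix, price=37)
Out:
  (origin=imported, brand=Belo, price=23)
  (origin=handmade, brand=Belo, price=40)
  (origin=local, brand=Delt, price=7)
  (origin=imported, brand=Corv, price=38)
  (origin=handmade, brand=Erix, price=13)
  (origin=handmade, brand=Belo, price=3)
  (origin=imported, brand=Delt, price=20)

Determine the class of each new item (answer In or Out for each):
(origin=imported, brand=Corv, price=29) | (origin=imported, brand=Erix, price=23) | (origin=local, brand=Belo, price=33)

A rule that fits every label: brand is Erix AND price ≥ 20 — true of each 'In' example, false of each 'Out' one.
(origin=imported, brand=Corv, price=29) — brand is Corv, price = 29, hence Out. (origin=imported, brand=Erix, price=23) — brand is Erix, price = 23, hence In. (origin=local, brand=Belo, price=33) — brand is Belo, price = 33, hence Out.

Out, In, Out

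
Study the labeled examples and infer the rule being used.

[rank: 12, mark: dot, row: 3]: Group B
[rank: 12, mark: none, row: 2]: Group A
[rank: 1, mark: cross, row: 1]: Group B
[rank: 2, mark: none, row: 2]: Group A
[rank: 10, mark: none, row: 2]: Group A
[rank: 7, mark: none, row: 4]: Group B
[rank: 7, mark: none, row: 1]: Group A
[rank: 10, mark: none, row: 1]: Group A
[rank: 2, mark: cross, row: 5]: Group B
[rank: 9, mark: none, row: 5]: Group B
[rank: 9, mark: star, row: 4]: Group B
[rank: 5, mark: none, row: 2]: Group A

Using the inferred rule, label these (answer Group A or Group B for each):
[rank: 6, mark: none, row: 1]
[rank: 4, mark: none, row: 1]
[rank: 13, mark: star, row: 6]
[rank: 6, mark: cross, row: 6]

The classifier is using: mark is none AND row ≤ 2.

Group A, Group A, Group B, Group B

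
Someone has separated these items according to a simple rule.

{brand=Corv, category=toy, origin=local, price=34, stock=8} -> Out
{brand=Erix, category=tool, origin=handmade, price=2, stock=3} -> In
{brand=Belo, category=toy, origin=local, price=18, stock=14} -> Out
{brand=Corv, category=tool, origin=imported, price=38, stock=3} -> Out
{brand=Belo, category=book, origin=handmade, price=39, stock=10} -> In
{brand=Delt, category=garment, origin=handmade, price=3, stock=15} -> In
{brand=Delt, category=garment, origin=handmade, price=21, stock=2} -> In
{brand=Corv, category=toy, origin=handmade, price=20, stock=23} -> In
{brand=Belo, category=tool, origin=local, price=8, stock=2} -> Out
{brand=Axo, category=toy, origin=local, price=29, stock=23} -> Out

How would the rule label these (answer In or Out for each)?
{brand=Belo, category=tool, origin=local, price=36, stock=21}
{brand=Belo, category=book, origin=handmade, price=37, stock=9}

Comparing the two groups points to one rule — origin is handmade.

Out, In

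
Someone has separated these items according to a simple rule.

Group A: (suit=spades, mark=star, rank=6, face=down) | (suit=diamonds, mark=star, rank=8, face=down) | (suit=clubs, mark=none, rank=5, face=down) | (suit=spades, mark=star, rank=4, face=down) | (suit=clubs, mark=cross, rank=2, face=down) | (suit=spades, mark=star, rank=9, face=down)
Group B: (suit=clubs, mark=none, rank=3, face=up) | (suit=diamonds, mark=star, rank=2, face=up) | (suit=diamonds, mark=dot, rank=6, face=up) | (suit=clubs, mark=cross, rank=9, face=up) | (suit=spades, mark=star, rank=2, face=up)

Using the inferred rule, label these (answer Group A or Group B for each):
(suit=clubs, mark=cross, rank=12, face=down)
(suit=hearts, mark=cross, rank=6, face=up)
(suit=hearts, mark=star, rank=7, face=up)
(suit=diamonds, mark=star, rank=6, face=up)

Group A, Group B, Group B, Group B

The rule appears to be: face is down.
(suit=clubs, mark=cross, rank=12, face=down) → face is down → Group A. (suit=hearts, mark=cross, rank=6, face=up) → face is up → Group B. (suit=hearts, mark=star, rank=7, face=up) → face is up → Group B. (suit=diamonds, mark=star, rank=6, face=up) → face is up → Group B.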